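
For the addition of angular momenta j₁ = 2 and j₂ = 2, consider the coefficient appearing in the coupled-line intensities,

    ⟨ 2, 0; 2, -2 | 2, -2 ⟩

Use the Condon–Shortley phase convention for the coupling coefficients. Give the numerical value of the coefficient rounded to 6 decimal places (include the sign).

+0.534522

triangle: 2!·2!·2!/7! = 8/5040
(j±m)!: 2!·2!·0!·4!·0!·4! = 2304
prefactor² = (2J+1)·Δ·N² = 128/7
  k=0: +1/(0!·2!·2!·0!·0!·2!) = 1/8
Σ = 1/8  ⇒  CG² = 128/7·(1/8)² = 2/7
CG = +√(2/7) = +0.534522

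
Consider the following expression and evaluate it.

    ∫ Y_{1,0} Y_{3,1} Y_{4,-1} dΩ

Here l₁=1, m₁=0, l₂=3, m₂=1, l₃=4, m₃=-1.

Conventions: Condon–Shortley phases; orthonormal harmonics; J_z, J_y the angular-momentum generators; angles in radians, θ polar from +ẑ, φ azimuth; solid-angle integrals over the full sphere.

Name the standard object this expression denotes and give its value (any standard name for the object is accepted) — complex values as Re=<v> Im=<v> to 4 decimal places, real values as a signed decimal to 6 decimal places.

Gaunt coefficient, -0.238414

This is a Gaunt coefficient — the integral of a triple product of spherical harmonics over the sphere.
Rules hold: Σm=0, L=8 even, 2≤4≤4.
N = 3·7·9 = 189
Δ = 0!·2!·6!/9! = 1/252
Racah Σ t=0..0: t=0:+1/36 = 1/36
⇒ 3j(1 3 4; 0 0 0)² = 4/63, sgn +1
Racah Σ t=0..0: t=0:+1/48 = 1/48
⇒ 3j(1 3 4; 0 1 -1)² = 5/84, sgn -1
4πI² = N·(3j₀)²·(3jₘ)² = 5/7
I = -1·√(0.714286/4π) = -0.23841361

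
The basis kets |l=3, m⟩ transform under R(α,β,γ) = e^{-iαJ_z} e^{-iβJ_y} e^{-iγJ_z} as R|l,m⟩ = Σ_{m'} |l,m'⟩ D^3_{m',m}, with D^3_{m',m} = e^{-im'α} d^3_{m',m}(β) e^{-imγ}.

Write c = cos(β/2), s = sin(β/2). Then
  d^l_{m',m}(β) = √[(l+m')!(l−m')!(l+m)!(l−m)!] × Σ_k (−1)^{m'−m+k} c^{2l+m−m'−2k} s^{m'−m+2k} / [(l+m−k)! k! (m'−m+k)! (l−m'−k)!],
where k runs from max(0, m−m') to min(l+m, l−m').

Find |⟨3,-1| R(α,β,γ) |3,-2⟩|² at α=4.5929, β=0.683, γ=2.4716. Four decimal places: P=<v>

Split into d^3_{-1,-2}(β=0.6830) × two z-phases.
With c≡cos(β/2)=0.942253 and s≡sin(β/2)=0.334901, N=[2·24·1·120]^{1/2}=75.894664
k: max(0,(-2)−(-1))=0 … min(3+(-2),3−(-1))=1
  k=0: (−1)^1·75.8947/(24)·0.9423^5·0.3349^1 = -0.786601
  k=1: (−1)^2·75.8947/(12)·0.9423^3·0.3349^3 = +0.198738
d^3_{-1,-2}(0.6830) = -0.786601 +0.198738 = -0.587863
|D^3_{-1,-2}|² = |d^3_{-1,-2}(β)|² = (-0.587863)² = 0.345583 (the z-rotation phases have unit modulus)

P=0.3456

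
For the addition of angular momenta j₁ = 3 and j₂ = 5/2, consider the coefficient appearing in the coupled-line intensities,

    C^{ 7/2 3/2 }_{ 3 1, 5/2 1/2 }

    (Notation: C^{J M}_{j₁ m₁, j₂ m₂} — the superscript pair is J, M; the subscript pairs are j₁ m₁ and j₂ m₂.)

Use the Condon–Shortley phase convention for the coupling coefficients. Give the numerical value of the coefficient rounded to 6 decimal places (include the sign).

-0.487950

j₁+j₂−J=2  J+j₁−j₂=4  J−j₁+j₂=3  j₁+j₂+J+1=10
(j₁±m₁, j₂±m₂, J±M) = (4,2,3,2,5,2)
P² = 3072/35
sum k=0..2:
  [0] +1/48 = 1/48
  [1] −1/12 = -1/12
  [2] +1/96 = 1/96
S = -5/96
C² = P²·S² = 5/21 ; C = -0.487950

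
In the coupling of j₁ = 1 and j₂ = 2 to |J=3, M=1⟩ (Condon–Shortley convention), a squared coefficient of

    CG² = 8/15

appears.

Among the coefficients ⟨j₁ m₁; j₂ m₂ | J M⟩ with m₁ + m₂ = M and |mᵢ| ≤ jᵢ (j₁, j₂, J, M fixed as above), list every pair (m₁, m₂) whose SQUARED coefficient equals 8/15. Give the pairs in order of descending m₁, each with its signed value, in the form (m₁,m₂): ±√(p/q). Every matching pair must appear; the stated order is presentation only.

Admissible pairs with m₁+m₂ = M = 1: (-1,2), (0,1), (1,0)
  (m₁,m₂)=(1,0): CG² = 2/5, CG = +√(2/5)
  (m₁,m₂)=(0,1): CG² = 8/15, CG = +√(8/15)   ← matches the target
  (m₁,m₂)=(-1,2): CG² = 1/15, CG = +√(1/15)
Pairs with CG² = 8/15: (0,1): +√(8/15)

(0,1): +√(8/15)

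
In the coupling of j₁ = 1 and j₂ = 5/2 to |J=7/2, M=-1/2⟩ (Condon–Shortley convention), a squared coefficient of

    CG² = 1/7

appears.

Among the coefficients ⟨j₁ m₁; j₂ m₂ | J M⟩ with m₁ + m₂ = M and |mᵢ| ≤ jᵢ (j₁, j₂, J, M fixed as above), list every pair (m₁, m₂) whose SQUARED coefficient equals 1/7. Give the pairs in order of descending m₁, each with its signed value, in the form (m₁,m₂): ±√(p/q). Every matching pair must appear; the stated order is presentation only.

Admissible pairs with m₁+m₂ = M = -1/2: (-1,1/2), (0,-1/2), (1,-3/2)
  (m₁,m₂)=(1,-3/2): CG² = 1/7, CG = +√(1/7)   ← matches the target
  (m₁,m₂)=(0,-1/2): CG² = 4/7, CG = +√(4/7)
  (m₁,m₂)=(-1,1/2): CG² = 2/7, CG = +√(2/7)
Pairs with CG² = 1/7: (1,-3/2): +√(1/7)

(1,-3/2): +√(1/7)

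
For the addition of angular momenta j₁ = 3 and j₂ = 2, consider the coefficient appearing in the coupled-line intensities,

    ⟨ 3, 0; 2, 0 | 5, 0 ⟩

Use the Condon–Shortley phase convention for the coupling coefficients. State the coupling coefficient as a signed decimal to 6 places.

+√(10/21) = +0.690066

j₁+j₂−J=0  J+j₁−j₂=6  J−j₁+j₂=4  j₁+j₂+J+1=11
(j₁±m₁, j₂±m₂, J±M) = (3,3,2,2,5,5)
P² = 69120/7
sum k=0..0:
  [0] +1/144 = 1/144
S = 1/144
C² = P²·S² = 10/21 ; C = +0.690066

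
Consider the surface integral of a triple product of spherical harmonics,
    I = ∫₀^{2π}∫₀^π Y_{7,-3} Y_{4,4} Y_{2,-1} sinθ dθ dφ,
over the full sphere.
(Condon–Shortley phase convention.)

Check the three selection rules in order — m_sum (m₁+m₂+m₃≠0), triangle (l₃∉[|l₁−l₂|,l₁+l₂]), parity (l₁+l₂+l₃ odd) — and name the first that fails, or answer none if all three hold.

triangle

Σmᵢ = 0  ✓
l₃∈[|l₁−l₂|,l₁+l₂]=[3,11] required, l₃=2 fails  ✗
Σlᵢ = 13 ⇒ odd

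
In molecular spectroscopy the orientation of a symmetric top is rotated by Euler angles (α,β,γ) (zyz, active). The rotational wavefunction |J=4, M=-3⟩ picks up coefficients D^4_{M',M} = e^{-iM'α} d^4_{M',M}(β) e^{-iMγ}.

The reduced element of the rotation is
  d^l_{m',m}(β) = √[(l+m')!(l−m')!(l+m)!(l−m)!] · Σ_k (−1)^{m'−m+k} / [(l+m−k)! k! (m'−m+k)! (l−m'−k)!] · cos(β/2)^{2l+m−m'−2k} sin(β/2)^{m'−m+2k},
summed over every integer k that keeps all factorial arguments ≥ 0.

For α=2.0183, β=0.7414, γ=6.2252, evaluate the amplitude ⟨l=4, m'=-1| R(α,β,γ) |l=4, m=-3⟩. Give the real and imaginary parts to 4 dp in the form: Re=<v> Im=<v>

Re=-0.1381 Im=0.4921

Split into d^4_{-1,-3}(β=0.7414) × two z-phases.
c=cos(0.741400/2)=0.932074, s=sin(0.741400/2)=0.362268; N=√[6·120·1·5040]=1904.940944
Admissible k: 0..1 (factorial args all ≥0)
  k=0: (−1)^2·1904.9409/(240)·0.9321^6·0.3623^2 = +0.683019
  k=1: (−1)^3·1904.9409/(144)·0.9321^4·0.3623^4 = -0.171965
d^4_{-1,-3}(0.7414) = +0.683019 -0.171965 = +0.511053
D = (-0.432716+0.901530i)·(+0.511053)·(+0.984908-0.173080i) = -0.138061+0.492052i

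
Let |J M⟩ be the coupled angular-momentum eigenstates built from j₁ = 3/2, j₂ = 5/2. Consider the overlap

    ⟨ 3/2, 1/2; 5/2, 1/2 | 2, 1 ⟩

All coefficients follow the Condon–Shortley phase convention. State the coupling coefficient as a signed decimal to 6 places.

−√(25/84) ≈ -0.545545

triangle: 2!·1!·3!/7! = 12/5040
(j±m)!: 2!·1!·3!·2!·3!·1! = 144
prefactor² = (2J+1)·Δ·N² = 12/7
  k=0: +1/(0!·2!·1!·3!·0!·0!) = 1/12
  k=1: −1/(1!·1!·0!·2!·1!·1!) = -1/2
Σ = -5/12  ⇒  CG² = 12/7·(-5/12)² = 25/84
CG = −√(25/84) = -0.545545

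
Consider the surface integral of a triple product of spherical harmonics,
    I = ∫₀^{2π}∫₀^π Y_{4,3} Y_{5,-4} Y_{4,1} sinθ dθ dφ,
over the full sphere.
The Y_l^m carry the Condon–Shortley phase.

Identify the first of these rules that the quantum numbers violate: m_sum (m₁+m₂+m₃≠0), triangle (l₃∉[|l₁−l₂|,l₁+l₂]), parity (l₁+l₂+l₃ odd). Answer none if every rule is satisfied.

Σmᵢ = 0  ✓
l₃∈[|l₁−l₂|,l₁+l₂]=[1,9], have l₃=4  ✓
Σlᵢ = 13 ⇒ odd  ✗

parity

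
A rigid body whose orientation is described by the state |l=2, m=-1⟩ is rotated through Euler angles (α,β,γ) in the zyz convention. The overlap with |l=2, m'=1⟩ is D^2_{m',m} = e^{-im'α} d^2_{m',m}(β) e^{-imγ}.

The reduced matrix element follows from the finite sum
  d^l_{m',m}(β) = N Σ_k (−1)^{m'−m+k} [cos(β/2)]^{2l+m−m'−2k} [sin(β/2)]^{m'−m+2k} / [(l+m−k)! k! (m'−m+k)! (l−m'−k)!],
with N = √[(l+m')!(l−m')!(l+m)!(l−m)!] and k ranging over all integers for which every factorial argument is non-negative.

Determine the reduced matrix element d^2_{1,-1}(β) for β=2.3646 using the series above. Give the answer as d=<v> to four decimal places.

d^2_{1,-1}(β=2.3646) via the finite sum:
Half-angle: c=0.378797, s=0.925480. N=√(6·1·1·6)=6.000000
k: max(0,(-1)−(1))=0 … min(2+(-1),2−(1))=1
  k=0: (−1)^2·6.0000/(2)·0.3788^2·0.9255^2 = +0.368696
  k=1: (−1)^3·6.0000/(6)·0.3788^0·0.9255^4 = -0.733614
d^2_{1,-1}(2.3646) = +0.368696 -0.733614 = -0.364918

d=-0.3649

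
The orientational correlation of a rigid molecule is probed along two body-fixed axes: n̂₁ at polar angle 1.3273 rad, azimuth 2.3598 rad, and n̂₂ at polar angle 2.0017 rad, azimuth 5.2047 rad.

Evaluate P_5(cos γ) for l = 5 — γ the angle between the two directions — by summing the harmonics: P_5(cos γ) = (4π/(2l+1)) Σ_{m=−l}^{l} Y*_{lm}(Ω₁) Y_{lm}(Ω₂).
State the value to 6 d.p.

-0.312380

Expand P_5 via completeness: Σ_{m} conj(Y_{5,m}) at Ω₁ times Y_{5,m} at Ω₂ —
  m=-5: (+0.287605-0.277418i) × (+0.180720-0.223463i) = -0.010017-0.114404i  (running Σ = -0.010017-0.114404i)
  m=-4: (-0.313887-0.004527i) × (+0.162101+0.385070i) = -0.049138-0.121602i  (running Σ = -0.059155-0.236006i)
  m=-3: (-0.105465-0.107772i) × (-0.147305-0.013867i) = +0.014041+0.017338i  (running Σ = -0.045114-0.218668i)
  m=-2: (-0.002291+0.317733i) × (-0.154071+0.232025i) = -0.073369-0.049485i  (running Σ = -0.118482-0.268153i)
  m=-1: (-0.056726+0.056319i) × (-0.110495-0.206008i) = +0.017870+0.005463i  (running Σ = -0.100612-0.262690i)
  m=0: (+0.314218-0.000000i) × (-0.229834+0.000000i) = -0.072218+0.000000i  (running Σ = -0.172830-0.262690i)
  m=1: (+0.056726+0.056319i) × (+0.110495-0.206008i) = +0.017870-0.005463i  (running Σ = -0.154960-0.268153i)
  m=2: (-0.002291-0.317733i) × (-0.154071-0.232025i) = -0.073369+0.049485i  (running Σ = -0.228329-0.218668i)
  m=3: (+0.105465-0.107772i) × (+0.147305-0.013867i) = +0.014041-0.017338i  (running Σ = -0.214288-0.236006i)
  m=4: (-0.313887+0.004527i) × (+0.162101-0.385070i) = -0.049138+0.121602i  (running Σ = -0.263426-0.114404i)
  m=5: (-0.287605-0.277418i) × (-0.180720-0.223463i) = -0.010017+0.114404i  (running Σ = -0.273443+0.000000i)
Accumulated sum -0.273443+0.000000i; after 4π/(2l+1) scaling, -0.312380+0.000000i ⇒ P_5 = -0.312380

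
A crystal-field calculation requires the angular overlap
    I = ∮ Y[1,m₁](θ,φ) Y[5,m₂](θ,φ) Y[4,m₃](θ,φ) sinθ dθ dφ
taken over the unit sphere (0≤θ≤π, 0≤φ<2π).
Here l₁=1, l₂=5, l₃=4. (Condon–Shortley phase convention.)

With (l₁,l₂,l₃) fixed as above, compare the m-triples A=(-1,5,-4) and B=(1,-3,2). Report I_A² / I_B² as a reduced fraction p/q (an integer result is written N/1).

45/28

Same 1,5,4: normalisation and zero-m 3j drop out of the ratio.
A: Δ: 2! 0! 8! / 11! → 1/495; sum: t=2:+1/80640 = 1/80640; 3j²(1 5 4; -1 5 -4) = Δ·Π!·Σ² = 1/11  (sign +1)
B: Δ: 2! 0! 8! / 11! → 1/495; sum: t=0:+1/2880 = 1/2880; 3j²(1 5 4; 1 -3 2) = Δ·Π!·Σ² = 28/495  (sign +1)
I_A²/I_B² = (1/11)/(28/495) = 45/28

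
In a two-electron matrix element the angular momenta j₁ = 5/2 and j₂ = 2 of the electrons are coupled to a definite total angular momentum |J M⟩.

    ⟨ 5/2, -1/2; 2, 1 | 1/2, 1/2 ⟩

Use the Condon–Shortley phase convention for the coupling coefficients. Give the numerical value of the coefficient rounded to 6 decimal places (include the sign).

triangle: 4!·1!·0!/6! = 24/720
(j±m)!: 2!·3!·3!·1!·1!·0! = 72
prefactor² = (2J+1)·Δ·N² = 24/5
  k=3: −1/(3!·1!·0!·0!·1!·0!) = -1/6
Σ = -1/6  ⇒  CG² = 24/5·(-1/6)² = 2/15
CG = −√(2/15) = -0.365148

−√(2/15) ≈ -0.365148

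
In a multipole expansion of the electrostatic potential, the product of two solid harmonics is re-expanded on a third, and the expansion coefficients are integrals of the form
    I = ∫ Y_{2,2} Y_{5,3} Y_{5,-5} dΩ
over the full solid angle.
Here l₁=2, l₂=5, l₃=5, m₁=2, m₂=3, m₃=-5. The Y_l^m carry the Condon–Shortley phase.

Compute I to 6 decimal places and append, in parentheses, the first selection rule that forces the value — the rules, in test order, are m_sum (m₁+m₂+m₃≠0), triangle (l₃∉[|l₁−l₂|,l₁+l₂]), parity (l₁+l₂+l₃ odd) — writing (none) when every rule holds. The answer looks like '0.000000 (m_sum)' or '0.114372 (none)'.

m-sum 0 ✓  L=12 even ✓  3≤5≤7 ✓
Π(2lᵢ+1) = 5×11×11 = 605
triangle coeff Δ(2,5,5) = 1/38610
Σ_t [0,2]: t=0:+1/2880 t=1:−1/576 t=2:+1/2880 = -1/960
(3j)²=10/429 [(2 5 5; 0 0 0)], sign=+1
Σ_t [0,0]: t=0:+1/161280 = 1/161280
(3j)²=1/143 [(2 5 5; 2 3 -5)], sign=+1
⇒ 4πI² = 50/507
I = (+1)√(50/507/(4π)) = 0.08858824
No selection rule forces the value: the integral is nonzero (none).

0.088588 (none)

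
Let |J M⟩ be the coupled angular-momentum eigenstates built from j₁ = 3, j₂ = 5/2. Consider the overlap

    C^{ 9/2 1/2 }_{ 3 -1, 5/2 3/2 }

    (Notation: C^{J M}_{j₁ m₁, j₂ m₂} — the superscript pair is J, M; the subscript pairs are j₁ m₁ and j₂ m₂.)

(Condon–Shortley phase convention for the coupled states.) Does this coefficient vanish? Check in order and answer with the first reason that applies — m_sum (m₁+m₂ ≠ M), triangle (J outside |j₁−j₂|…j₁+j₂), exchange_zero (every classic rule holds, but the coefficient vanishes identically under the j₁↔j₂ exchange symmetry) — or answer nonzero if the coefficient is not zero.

nonzero

m-sum: m₁+m₂ = -1+3/2 = 1/2, M = 1/2  ✓
triangle: |j₁−j₂| = 1/2 ≤ J = 9/2 ≤ j₁+j₂ = 11/2  ✓
exchange: j₁≠j₂ or m₁≠m₂ — the exchange symmetry imposes no constraint here
value check: CG = −√(35/99) = -0.594588 ≠ 0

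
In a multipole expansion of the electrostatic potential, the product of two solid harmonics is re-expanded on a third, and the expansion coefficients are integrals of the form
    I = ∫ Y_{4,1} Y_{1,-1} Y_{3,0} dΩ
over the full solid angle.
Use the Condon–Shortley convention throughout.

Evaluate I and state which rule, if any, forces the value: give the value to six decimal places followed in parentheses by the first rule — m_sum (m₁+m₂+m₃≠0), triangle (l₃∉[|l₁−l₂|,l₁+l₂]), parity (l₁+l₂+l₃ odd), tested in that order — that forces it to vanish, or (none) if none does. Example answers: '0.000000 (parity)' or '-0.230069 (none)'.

-0.194664 (none)

Checks pass: Σm=0; 8 even; l₃=3∈[3,5].
(2·4+1)(2·1+1)(2·3+1) = 189
Δ: 2! 6! 0! / 9! → 1/252
sum: t=1:−1/36 = -1/36
3j²(4 1 3; 0 0 0) = Δ·Π!·Σ² = 4/63  (sign +1)
sum: t=0:+1/72 = 1/72
3j²(4 1 3; 1 -1 0) = Δ·Π!·Σ² = 5/126  (sign -1)
combine: 4πI² = 189·4/63·5/126 = 10/21
take √, sign -1: I = -0.19466390
No selection rule forces the value: the integral is nonzero (none).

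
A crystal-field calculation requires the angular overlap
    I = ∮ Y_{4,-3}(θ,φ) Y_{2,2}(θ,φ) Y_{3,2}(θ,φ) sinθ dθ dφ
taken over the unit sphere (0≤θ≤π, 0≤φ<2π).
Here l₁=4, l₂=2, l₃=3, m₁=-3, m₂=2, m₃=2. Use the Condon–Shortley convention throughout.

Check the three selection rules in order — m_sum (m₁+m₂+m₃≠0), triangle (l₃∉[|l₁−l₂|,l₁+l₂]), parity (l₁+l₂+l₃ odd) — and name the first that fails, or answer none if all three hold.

azimuthal sum: -3 + 2 + 2 = 1  ✗
2 ≤ 3 ≤ 6 (triangle on l)
L = 4 + 2 + 3 = 9 (odd)

m_sum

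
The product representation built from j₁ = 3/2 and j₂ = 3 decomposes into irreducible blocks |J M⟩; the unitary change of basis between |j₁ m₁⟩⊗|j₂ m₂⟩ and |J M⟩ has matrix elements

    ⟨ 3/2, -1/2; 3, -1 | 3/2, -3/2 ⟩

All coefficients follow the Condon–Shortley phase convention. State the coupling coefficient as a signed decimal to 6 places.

+0.338062  (= +√(4/35))

triangle: 3!×0!×3!/7! = 36/5040
(j±m)!: 1!×2!×2!×4!×0!×3! = 576
prefactor² = (2J+1)×Δ×N² = 576/35
  k=2: +1/(2!×1!×0!×0!×0!×3!) = 1/12
Σ = 1/12  ⇒  CG² = 576/35×(1/12)² = 4/35
CG = +√(4/35) = +0.338062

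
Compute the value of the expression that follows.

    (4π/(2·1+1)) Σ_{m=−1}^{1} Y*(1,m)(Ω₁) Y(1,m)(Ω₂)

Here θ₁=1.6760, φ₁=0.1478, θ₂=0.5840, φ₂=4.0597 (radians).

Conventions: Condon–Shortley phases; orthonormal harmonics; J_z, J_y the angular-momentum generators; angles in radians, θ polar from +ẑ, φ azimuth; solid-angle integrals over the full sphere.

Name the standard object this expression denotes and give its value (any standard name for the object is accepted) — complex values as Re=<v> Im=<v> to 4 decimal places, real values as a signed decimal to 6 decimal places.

This sum is the spherical-harmonic addition theorem: it equals the Legendre polynomial P_l(cos γ) of the angle γ between the two directions.
Summing Y*_{l m}(θ₁,φ₁)·Y_{l m}(θ₂,φ₂) over m ∈ [−1, 1]; prefactor 4π/(2·1+1) = 4.188790:
  [-1]  conj(Y_{1,-1})(Ω₁) = 0.33984 + 0.05060j ; Y_{1,-1}(Ω₂) = -0.11569 + 0.15134j ; Δ = -0.04697 + 0.04558j
  [+0]  conj(Y_{1,0})(Ω₁) = -0.05131 + 0.00000j ; Y_{1,0}(Ω₂) = 0.40762 + 0.00000j ; Δ = -0.02091 + 0.00000j
  [+1]  conj(Y_{1,1})(Ω₁) = -0.33984 + 0.05060j ; Y_{1,1}(Ω₂) = 0.11569 + 0.15134j ; Δ = -0.04697 - 0.04558j
Total Σ_m = -0.11486 + 0.00000j. Multiply by 4.188790: -0.48113 + 0.00000j. P_1(cos γ) = -0.481131

Legendre polynomial (addition theorem), -0.481131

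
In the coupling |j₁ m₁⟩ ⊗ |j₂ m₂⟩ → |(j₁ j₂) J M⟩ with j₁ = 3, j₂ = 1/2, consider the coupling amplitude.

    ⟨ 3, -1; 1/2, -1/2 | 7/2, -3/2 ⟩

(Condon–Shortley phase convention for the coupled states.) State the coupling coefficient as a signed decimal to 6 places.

+0.845154

triangle: 0!*6!*1!/8! = 720/40320
(j±m)!: 2!*4!*0!*1!*2!*5! = 11520
prefactor² = (2J+1)*Δ*N² = 11520/7
  k=0: +1/(0!*0!*4!*0!*2!*1!) = 1/48
Σ = 1/48  ⇒  CG² = 11520/7*(1/48)² = 5/7
CG = +√(5/7) = +0.845154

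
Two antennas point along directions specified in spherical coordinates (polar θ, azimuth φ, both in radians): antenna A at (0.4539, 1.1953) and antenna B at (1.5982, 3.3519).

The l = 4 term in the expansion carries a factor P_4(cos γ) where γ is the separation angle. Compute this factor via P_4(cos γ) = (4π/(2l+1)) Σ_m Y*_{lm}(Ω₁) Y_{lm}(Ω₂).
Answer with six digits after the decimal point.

Addition theorem: P_4(cos γ) = (4π/9) Σ_m Y*_{lm}(Ω₁) Y_{lm}(Ω₂), m = −4…4:
  m=-4: (0.00112 - 0.01632j) × (0.29453 - 0.32940j) = -0.00504 - 0.00518j  (running Σ = -0.00504 - 0.00518j)
  m=-3: (-0.08563 - 0.04076j) × (0.02766 - 0.02021j) = -0.00319 + 0.00060j  (running Σ = -0.00824 - 0.00457j)
  m=-2: (-0.21882 + 0.20426j) × (-0.30353 + 0.13577j) = 0.03869 - 0.09171j  (running Σ = 0.03045 - 0.09628j)
  m=-1: (0.18147 + 0.46035j) × (-0.03795 + 0.00810j) = -0.01062 - 0.01600j  (running Σ = 0.01983 - 0.11228j)
  m=0: (0.16961 + 0.00000j) × (0.31498 + 0.00000j) = 0.05342 + 0.00000j  (running Σ = 0.07326 - 0.11228j)
  m=1: (-0.18147 + 0.46035j) × (0.03795 + 0.00810j) = -0.01062 + 0.01600j  (running Σ = 0.06264 - 0.09628j)
  m=2: (-0.21882 - 0.20426j) × (-0.30353 - 0.13577j) = 0.03869 + 0.09171j  (running Σ = 0.10133 - 0.00457j)
  m=3: (0.08563 - 0.04076j) × (-0.02766 - 0.02021j) = -0.00319 - 0.00060j  (running Σ = 0.09813 - 0.00518j)
  m=4: (0.00112 + 0.01632j) × (0.29453 + 0.32940j) = -0.00504 + 0.00518j  (running Σ = 0.09309 - 0.00000j)
Σ over m = 0.09309 - 0.00000j; ×(4π/9) → 0.12998 - 0.00000j. Real part: 0.129978

0.129978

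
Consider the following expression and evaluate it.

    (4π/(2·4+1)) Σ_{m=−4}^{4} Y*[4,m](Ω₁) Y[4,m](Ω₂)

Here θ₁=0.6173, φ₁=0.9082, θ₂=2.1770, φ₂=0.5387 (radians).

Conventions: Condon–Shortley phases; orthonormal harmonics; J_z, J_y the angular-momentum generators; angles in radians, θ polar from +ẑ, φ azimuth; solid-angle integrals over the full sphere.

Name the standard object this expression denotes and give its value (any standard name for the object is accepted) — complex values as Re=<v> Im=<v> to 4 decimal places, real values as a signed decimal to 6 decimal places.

This sum is the spherical-harmonic addition theorem: it equals the Legendre polynomial P_l(cos γ) of the angle γ between the two directions.
Addition theorem: P_4(cos γ) = (4π/9) Σ_m Y*_{lm}(Ω₁) Y_{lm}(Ω₂), m = −4…4:
  [-4]  conj(Y_{4,-4})(Ω₁) = (-0.043804, -0.023433) ; Y_{4,-4}(Ω₂) = (-0.111298, -0.168402) ; Δ = (0.000929, 0.009985)
  [-3]  conj(Y_{4,-3})(Ω₁) = (-0.180986, 0.080171) ; Y_{4,-3}(Ω₂) = (0.017926, 0.395417) ; Δ = (-0.034945, -0.070128)
  [-2]  conj(Y_{4,-2})(Ω₁) = (-0.099596, 0.397328) ; Y_{4,-2}(Ω₂) = (0.136145, -0.253172) ; Δ = (0.087033, 0.079309)
  [-1]  conj(Y_{4,-1})(Ω₁) = (0.227294, 0.291300) ; Y_{4,-1}(Ω₂) = (0.138363, -0.082695) ; Δ = (0.055538, 0.021509)
  [+0]  conj(Y_{4,0})(Ω₁) = (-0.155818, -0.000000) ; Y_{4,0}(Ω₂) = (-0.322682, 0.000000) ; Δ = (0.050280, 0.000000)
  [+1]  conj(Y_{4,1})(Ω₁) = (-0.227294, 0.291300) ; Y_{4,1}(Ω₂) = (-0.138363, -0.082695) ; Δ = (0.055538, -0.021509)
  [+2]  conj(Y_{4,2})(Ω₁) = (-0.099596, -0.397328) ; Y_{4,2}(Ω₂) = (0.136145, 0.253172) ; Δ = (0.087033, -0.079309)
  [+3]  conj(Y_{4,3})(Ω₁) = (0.180986, 0.080171) ; Y_{4,3}(Ω₂) = (-0.017926, 0.395417) ; Δ = (-0.034945, 0.070128)
  [+4]  conj(Y_{4,4})(Ω₁) = (-0.043804, 0.023433) ; Y_{4,4}(Ω₂) = (-0.111298, 0.168402) ; Δ = (0.000929, -0.009985)
Total Σ_m = (0.267389, 0.000000). Multiply by 1.396263: (0.373346, 0.000000). P_4(cos γ) = 0.373346

Legendre polynomial (addition theorem), +0.373346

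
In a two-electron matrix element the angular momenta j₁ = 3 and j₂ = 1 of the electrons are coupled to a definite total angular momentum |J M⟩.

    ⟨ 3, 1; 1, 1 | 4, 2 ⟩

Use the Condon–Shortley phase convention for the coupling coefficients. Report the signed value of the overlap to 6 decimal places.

+√(15/28) ≈ +0.731925

j₁+j₂−J=0  J+j₁−j₂=6  J−j₁+j₂=2  j₁+j₂+J+1=9
(j₁±m₁, j₂±m₂, J±M) = (4,2,2,0,6,2)
P² = 34560/7
sum k=0..0:
  [0] +1/96 = 1/96
S = 1/96
C² = P²·S² = 15/28 ; C = +0.731925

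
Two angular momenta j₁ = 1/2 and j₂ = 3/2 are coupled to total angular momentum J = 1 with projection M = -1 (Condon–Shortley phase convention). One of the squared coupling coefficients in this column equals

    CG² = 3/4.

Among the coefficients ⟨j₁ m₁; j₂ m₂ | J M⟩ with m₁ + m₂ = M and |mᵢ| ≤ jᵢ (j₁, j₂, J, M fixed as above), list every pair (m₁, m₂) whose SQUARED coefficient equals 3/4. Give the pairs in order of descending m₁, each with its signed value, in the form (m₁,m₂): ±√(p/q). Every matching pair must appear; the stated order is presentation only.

(1/2,-3/2): +√(3/4)

Admissible pairs with m₁+m₂ = M = -1: (-1/2,-1/2), (1/2,-3/2)
  (m₁,m₂)=(1/2,-3/2): CG² = 3/4, CG = +√(3/4)   ← matches the target
  (m₁,m₂)=(-1/2,-1/2): CG² = 1/4, CG = −√(1/4)
Pairs with CG² = 3/4: (1/2,-3/2): +√(3/4)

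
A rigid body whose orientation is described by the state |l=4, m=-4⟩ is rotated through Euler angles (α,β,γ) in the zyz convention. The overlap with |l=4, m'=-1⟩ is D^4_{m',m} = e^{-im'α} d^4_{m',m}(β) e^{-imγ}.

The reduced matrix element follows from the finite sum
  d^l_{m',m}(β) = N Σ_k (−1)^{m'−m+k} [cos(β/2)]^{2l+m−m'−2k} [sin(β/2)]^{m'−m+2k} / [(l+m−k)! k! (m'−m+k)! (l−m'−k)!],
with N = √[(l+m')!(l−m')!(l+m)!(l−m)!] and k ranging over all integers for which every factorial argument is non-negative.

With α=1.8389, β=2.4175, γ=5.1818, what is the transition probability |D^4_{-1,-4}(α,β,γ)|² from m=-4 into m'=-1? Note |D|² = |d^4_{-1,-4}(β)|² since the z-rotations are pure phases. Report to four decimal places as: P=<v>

P=0.0012

First d^4_{-1,-4}(β=2.4175), then the phase factors e^{-i(-1)α} and e^{-i(-4)γ}:
Half-angle: c=0.354189, s=0.935174. N=√(6·120·1·40320)=5387.986637
k: max(0,(-4)−(-1))=0 … min(4+(-4),4−(-1))=0
  k=0: (−1)^3·5387.9866/(720)·0.3542^5·0.9352^3 = -0.034115
d^4_{-1,-4}(2.4175) = -0.034115
|D^4_{-1,-4}|² = |d^4_{-1,-4}(β)|² = (-0.034115)² = 0.001164 (the z-rotation phases have unit modulus)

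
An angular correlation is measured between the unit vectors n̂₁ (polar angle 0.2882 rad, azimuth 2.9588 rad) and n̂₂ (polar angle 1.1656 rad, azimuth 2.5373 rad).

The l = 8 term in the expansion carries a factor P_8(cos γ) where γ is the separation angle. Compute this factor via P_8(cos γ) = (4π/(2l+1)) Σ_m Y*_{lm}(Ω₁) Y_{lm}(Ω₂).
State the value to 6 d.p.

Summing Y*_{l m}(θ₁,φ₁)·Y_{l m}(θ₂,φ₂) over m ∈ [−8, 8]; prefactor 4π/(2·8+1) = 0.739198:
  [-8]  conj(Y_{8,-8})(Ω₁) = 0.00000 - 0.00002j ; Y_{8,-8}(Ω₂) = 0.03191 - 0.26035j ; Δ = -0.00001 - 0.00000j
  [-7]  conj(Y_{8,-7})(Ω₁) = -0.00009 + 0.00028j ; Y_{8,-7}(Ω₂) = 0.20875 + 0.39868j ; Δ = -0.00013 + 0.00003j
  [-6]  conj(Y_{8,-6})(Ω₁) = 0.00116 - 0.00226j ; Y_{8,-6}(Ω₂) = -0.26715 - 0.14050j ; Δ = -0.00063 + 0.00044j
  [-5]  conj(Y_{8,-5})(Ω₁) = -0.00953 + 0.01236j ; Y_{8,-5}(Ω₂) = -0.13960 + 0.01685j ; Δ = 0.00112 - 0.00189j
  [-4]  conj(Y_{8,-4})(Ω₁) = 0.05263 - 0.04721j ; Y_{8,-4}(Ω₂) = 0.26578 - 0.23520j ; Δ = 0.00288 - 0.02492j
  [-3]  conj(Y_{8,-3})(Ω₁) = -0.19779 + 0.12083j ; Y_{8,-3}(Ω₂) = -0.00631 + 0.02555j ; Δ = -0.00184 - 0.00582j
  [-2]  conj(Y_{8,-2})(Ω₁) = 0.47631 - 0.18233j ; Y_{8,-2}(Ω₂) = 0.11695 + 0.30864j ; Δ = 0.11198 + 0.12568j
  [-1]  conj(Y_{8,-1})(Ω₁) = -0.58749 + 0.10860j ; Y_{8,-1}(Ω₂) = -0.07673 - 0.05298j ; Δ = 0.05083 + 0.02279j
  [+0]  conj(Y_{8,0})(Ω₁) = -0.02787 + 0.00000j ; Y_{8,0}(Ω₂) = -0.31601 + 0.00000j ; Δ = 0.00881 + 0.00000j
  [+1]  conj(Y_{8,1})(Ω₁) = 0.58749 + 0.10860j ; Y_{8,1}(Ω₂) = 0.07673 - 0.05298j ; Δ = 0.05083 - 0.02279j
  [+2]  conj(Y_{8,2})(Ω₁) = 0.47631 + 0.18233j ; Y_{8,2}(Ω₂) = 0.11695 - 0.30864j ; Δ = 0.11198 - 0.12568j
  [+3]  conj(Y_{8,3})(Ω₁) = 0.19779 + 0.12083j ; Y_{8,3}(Ω₂) = 0.00631 + 0.02555j ; Δ = -0.00184 + 0.00582j
  [+4]  conj(Y_{8,4})(Ω₁) = 0.05263 + 0.04721j ; Y_{8,4}(Ω₂) = 0.26578 + 0.23520j ; Δ = 0.00288 + 0.02492j
  [+5]  conj(Y_{8,5})(Ω₁) = 0.00953 + 0.01236j ; Y_{8,5}(Ω₂) = 0.13960 + 0.01685j ; Δ = 0.00112 + 0.00189j
  [+6]  conj(Y_{8,6})(Ω₁) = 0.00116 + 0.00226j ; Y_{8,6}(Ω₂) = -0.26715 + 0.14050j ; Δ = -0.00063 - 0.00044j
  [+7]  conj(Y_{8,7})(Ω₁) = 0.00009 + 0.00028j ; Y_{8,7}(Ω₂) = -0.20875 + 0.39868j ; Δ = -0.00013 - 0.00003j
  [+8]  conj(Y_{8,8})(Ω₁) = 0.00000 + 0.00002j ; Y_{8,8}(Ω₂) = 0.03191 + 0.26035j ; Δ = -0.00001 + 0.00000j
Total Σ_m = 0.33723 + 0.00000j. Multiply by 0.739198: 0.24928 + 0.00000j. P_8(cos γ) = 0.249281

0.249281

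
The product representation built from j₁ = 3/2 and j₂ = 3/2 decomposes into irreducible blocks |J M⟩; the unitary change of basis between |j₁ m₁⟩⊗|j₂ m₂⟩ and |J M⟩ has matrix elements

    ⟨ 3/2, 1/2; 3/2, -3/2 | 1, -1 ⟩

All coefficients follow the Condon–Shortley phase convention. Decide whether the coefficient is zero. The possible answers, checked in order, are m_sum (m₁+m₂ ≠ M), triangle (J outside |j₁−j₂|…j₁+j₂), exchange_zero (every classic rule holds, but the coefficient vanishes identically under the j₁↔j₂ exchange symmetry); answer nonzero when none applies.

m-sum: m₁+m₂ = 1/2+(-3/2) = -1, M = -1  ✓
triangle: |j₁−j₂| = 0 ≤ J = 1 ≤ j₁+j₂ = 3  ✓
exchange: j₁≠j₂ or m₁≠m₂ — the exchange symmetry imposes no constraint here
value check: CG = +√(3/10) = +0.547723 ≠ 0

nonzero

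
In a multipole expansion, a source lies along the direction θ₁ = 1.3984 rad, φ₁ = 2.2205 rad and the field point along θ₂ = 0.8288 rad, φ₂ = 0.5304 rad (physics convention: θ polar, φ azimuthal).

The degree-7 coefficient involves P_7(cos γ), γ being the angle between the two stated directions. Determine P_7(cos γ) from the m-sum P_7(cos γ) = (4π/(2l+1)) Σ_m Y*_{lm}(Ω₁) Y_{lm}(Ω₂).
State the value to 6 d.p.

-0.064006

Addition theorem: P_7(cos γ) = (4π/15) Σ_m Y*_{lm}(Ω₁) Y_{lm}(Ω₂), m = −7…7:
  [-7]  conj(Y_{7,-7})(Ω₁) = -0.44433 + 0.07374j ; Y_{7,-7}(Ω₂) = -0.04974 + 0.03197j ; Δ = 0.01974 - 0.01787j
  [-6]  conj(Y_{7,-6})(Ω₁) = 0.21338 + 0.20144j ; Y_{7,-6}(Ω₂) = -0.20264 + 0.00827j ; Δ = -0.04491 - 0.03906j
  [-5]  conj(Y_{7,-5})(Ω₁) = -0.02244 + 0.20906j ; Y_{7,-5}(Ω₂) = -0.34787 - 0.18537j ; Δ = 0.04656 - 0.06857j
  [-4]  conj(Y_{7,-4})(Ω₁) = 0.26579 - 0.16033j ; Y_{7,-4}(Ω₂) = -0.22501 - 0.36634j ; Δ = -0.11854 - 0.06129j
  [-3]  conj(Y_{7,-3})(Ω₁) = 0.11616 + 0.04617j ; Y_{7,-3}(Ω₂) = -0.00242 - 0.11877j ; Δ = 0.00520 - 0.01391j
  [-2]  conj(Y_{7,-2})(Ω₁) = -0.08301 - 0.29832j ; Y_{7,-2}(Ω₂) = -0.15177 + 0.27133j ; Δ = 0.09354 + 0.02275j
  [-1]  conj(Y_{7,-1})(Ω₁) = 0.05501 - 0.07241j ; Y_{7,-1}(Ω₂) = -0.23243 + 0.13631j ; Δ = -0.00292 + 0.02433j
  [+0]  conj(Y_{7,0})(Ω₁) = -0.30830 + 0.00000j ; Y_{7,0}(Ω₂) = 0.23927 + 0.00000j ; Δ = -0.07377 + 0.00000j
  [+1]  conj(Y_{7,1})(Ω₁) = -0.05501 - 0.07241j ; Y_{7,1}(Ω₂) = 0.23243 + 0.13631j ; Δ = -0.00292 - 0.02433j
  [+2]  conj(Y_{7,2})(Ω₁) = -0.08301 + 0.29832j ; Y_{7,2}(Ω₂) = -0.15177 - 0.27133j ; Δ = 0.09354 - 0.02275j
  [+3]  conj(Y_{7,3})(Ω₁) = -0.11616 + 0.04617j ; Y_{7,3}(Ω₂) = 0.00242 - 0.11877j ; Δ = 0.00520 + 0.01391j
  [+4]  conj(Y_{7,4})(Ω₁) = 0.26579 + 0.16033j ; Y_{7,4}(Ω₂) = -0.22501 + 0.36634j ; Δ = -0.11854 + 0.06129j
  [+5]  conj(Y_{7,5})(Ω₁) = 0.02244 + 0.20906j ; Y_{7,5}(Ω₂) = 0.34787 - 0.18537j ; Δ = 0.04656 + 0.06857j
  [+6]  conj(Y_{7,6})(Ω₁) = 0.21338 - 0.20144j ; Y_{7,6}(Ω₂) = -0.20264 - 0.00827j ; Δ = -0.04491 + 0.03906j
  [+7]  conj(Y_{7,7})(Ω₁) = 0.44433 + 0.07374j ; Y_{7,7}(Ω₂) = 0.04974 + 0.03197j ; Δ = 0.01974 + 0.01787j
Σ over m = -0.07640 + 0.00000j; ×(4π/15) → -0.06401 + 0.00000j. Real part: -0.064006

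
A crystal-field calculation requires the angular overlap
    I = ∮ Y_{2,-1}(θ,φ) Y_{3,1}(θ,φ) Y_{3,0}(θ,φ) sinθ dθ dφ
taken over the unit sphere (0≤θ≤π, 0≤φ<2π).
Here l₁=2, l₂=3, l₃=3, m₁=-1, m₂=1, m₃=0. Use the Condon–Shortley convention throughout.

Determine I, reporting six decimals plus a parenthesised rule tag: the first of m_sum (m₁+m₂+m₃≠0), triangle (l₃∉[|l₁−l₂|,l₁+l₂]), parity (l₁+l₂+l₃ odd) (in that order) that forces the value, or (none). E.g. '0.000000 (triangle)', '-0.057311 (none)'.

m-sum 0 ✓  L=8 even ✓  1≤3≤5 ✓
Π(2lᵢ+1) = 5×7×7 = 245
triangle coeff Δ(2,3,3) = 1/3780
Σ_t [0,2]: t=0:+1/24 t=1:−1/4 t=2:+1/24 = -1/6
(3j)²=4/105 [(2 3 3; 0 0 0)], sign=+1
Σ_t [1,2]: t=1:−1/12 t=2:+1/8 = 1/24
(3j)²=1/210 [(2 3 3; -1 1 0)], sign=-1
⇒ 4πI² = 2/45
I = (-1)√(2/45/(4π)) = -0.05947080
No selection rule forces the value: the integral is nonzero (none).

-0.059471 (none)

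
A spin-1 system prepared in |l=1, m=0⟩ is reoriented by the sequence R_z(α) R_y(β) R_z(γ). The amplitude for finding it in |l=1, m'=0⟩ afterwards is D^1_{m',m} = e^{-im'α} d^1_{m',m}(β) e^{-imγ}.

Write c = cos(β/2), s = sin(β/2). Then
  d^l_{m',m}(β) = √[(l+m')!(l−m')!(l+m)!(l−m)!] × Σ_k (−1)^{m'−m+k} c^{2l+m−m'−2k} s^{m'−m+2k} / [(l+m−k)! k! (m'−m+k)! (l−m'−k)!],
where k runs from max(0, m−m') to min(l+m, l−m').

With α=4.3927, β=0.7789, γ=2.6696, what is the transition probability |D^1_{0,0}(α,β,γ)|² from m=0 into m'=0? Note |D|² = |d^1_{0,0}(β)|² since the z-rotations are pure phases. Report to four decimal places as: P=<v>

D^1_{0,0}(4.3927,0.7789,2.6696) = e^{-i·0·4.3927}·d^1_{0,0}(0.7789)·e^{-i·0·2.6696}. Compute d first:
c=cos(0.778900/2)=0.925118, s=sin(0.778900/2)=0.379680; N=√[1·1·1·1]=1.000000
The bounds max(0,m−m')=0 and min(l+m,l−m')=1 give 2 terms
  k=0: (−1)^0·1.0000/(1)·0.9251^2·0.3797^0 = +0.855843
  k=1: (−1)^1·1.0000/(1)·0.9251^0·0.3797^2 = -0.144157
d^1_{0,0}(0.7789) = +0.855843 -0.144157 = +0.711687
|D^1_{0,0}|² = |d^1_{0,0}(β)|² = (+0.711687)² = 0.506498 (the z-rotation phases have unit modulus)

P=0.5065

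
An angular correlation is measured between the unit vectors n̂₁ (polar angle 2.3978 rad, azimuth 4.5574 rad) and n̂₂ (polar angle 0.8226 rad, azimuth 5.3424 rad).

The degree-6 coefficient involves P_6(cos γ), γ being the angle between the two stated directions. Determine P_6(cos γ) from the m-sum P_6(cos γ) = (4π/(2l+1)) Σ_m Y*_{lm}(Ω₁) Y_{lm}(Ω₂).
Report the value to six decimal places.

Summing Y*_{l m}(θ₁,φ₁)·Y_{l m}(θ₂,φ₂) over m ∈ [−6, 6]; prefactor 4π/(2·6+1) = 0.966644:
  m=-6: (-0.027829+0.037310i) × (+0.060127-0.044625i) = -0.000008+0.003485i  (running Σ = -0.000008+0.003485i)
  m=-5: (+0.122615+0.125206i) × (-0.002037-0.240760i) = +0.029895-0.029776i  (running Σ = +0.029886-0.026291i)
  m=-4: (+0.302535-0.215962i) × (-0.342410-0.245251i) = -0.156556-0.000249i  (running Σ = -0.126669-0.026540i)
  m=-3: (-0.197297-0.393296i) × (-0.346408+0.114503i) = +0.113379+0.113650i  (running Σ = -0.013291+0.087110i)
  m=-2: (-0.132293+0.042374i) × (+0.014013-0.043630i) = -0.000005+0.006366i  (running Σ = -0.013296+0.093476i)
  m=-1: (-0.049698-0.318081i) × (-0.219767-0.301409i) = -0.084951+0.084883i  (running Σ = -0.098246+0.178359i)
  m=0: (-0.243550-0.000000i) × (-0.062135+0.000000i) = +0.015133+0.000000i  (running Σ = -0.083113+0.178359i)
  m=1: (+0.049698-0.318081i) × (+0.219767-0.301409i) = -0.084951-0.084883i  (running Σ = -0.168064+0.093476i)
  m=2: (-0.132293-0.042374i) × (+0.014013+0.043630i) = -0.000005-0.006366i  (running Σ = -0.168069+0.087110i)
  m=3: (+0.197297-0.393296i) × (+0.346408+0.114503i) = +0.113379-0.113650i  (running Σ = -0.054690-0.026540i)
  m=4: (+0.302535+0.215962i) × (-0.342410+0.245251i) = -0.156556+0.000249i  (running Σ = -0.211246-0.026291i)
  m=5: (-0.122615+0.125206i) × (+0.002037-0.240760i) = +0.029895+0.029776i  (running Σ = -0.181351+0.003485i)
  m=6: (-0.027829-0.037310i) × (+0.060127+0.044625i) = -0.000008-0.003485i  (running Σ = -0.181360+0.000000i)
Σ over m = -0.181360+0.000000i; ×(4π/13) → -0.175310+0.000000i. Real part: -0.175310

-0.175310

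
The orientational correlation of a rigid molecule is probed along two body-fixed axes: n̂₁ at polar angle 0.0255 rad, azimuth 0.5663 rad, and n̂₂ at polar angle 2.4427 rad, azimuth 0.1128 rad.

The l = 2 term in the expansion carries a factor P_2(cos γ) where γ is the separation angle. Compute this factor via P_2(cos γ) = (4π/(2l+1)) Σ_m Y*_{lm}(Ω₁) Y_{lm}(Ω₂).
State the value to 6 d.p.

Summing Y*_{l m}(θ₁,φ₁)·Y_{l m}(θ₂,φ₂) over m ∈ [−2, 2]; prefactor 4π/(2·2+1) = 2.513274:
  m=-2: Y*=(0.000107, 0.000227)  Y=(0.155837, -0.035766)  product (0.000025, 0.000032)
  m=-1: Y*=(0.016617, 0.010565)  Y=(-0.378089, 0.042830)  product (-0.006735, -0.003283)
  m=+0: Y*=(0.630168, -0.000000)  Y=(0.239137, 0.000000)  product (0.150697, 0.000000)
  m=+1: Y*=(-0.016617, 0.010565)  Y=(0.378089, 0.042830)  product (-0.006735, 0.003283)
  m=+2: Y*=(0.000107, -0.000227)  Y=(0.155837, 0.035766)  product (0.000025, -0.000032)
Σ over m = (0.137275, 0.000000); ×(4π/5) → (0.345011, 0.000000). Real part: 0.345011

0.345011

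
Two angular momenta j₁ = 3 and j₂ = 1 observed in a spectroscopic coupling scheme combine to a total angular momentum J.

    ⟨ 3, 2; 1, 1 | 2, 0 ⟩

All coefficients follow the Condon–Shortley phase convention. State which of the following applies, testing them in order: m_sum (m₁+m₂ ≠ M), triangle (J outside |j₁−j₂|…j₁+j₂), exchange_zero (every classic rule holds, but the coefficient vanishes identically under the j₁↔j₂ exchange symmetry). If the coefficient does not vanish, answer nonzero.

m-sum: m₁+m₂ = 2+1 = 3, M = 0  ✗ ⇒ coefficient is 0

m_sum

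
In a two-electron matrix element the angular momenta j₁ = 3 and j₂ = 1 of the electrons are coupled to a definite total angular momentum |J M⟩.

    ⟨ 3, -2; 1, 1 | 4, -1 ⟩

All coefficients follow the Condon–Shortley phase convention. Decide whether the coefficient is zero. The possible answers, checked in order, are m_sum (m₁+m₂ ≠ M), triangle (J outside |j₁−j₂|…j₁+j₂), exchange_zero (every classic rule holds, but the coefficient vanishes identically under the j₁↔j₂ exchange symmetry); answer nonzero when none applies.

m-sum: m₁+m₂ = -2+1 = -1, M = -1  ✓
triangle: |j₁−j₂| = 2 ≤ J = 4 ≤ j₁+j₂ = 4  ✓
exchange: j₁≠j₂ or m₁≠m₂ — the exchange symmetry imposes no constraint here
value check: CG = +√(3/28) = +0.327327 ≠ 0

nonzero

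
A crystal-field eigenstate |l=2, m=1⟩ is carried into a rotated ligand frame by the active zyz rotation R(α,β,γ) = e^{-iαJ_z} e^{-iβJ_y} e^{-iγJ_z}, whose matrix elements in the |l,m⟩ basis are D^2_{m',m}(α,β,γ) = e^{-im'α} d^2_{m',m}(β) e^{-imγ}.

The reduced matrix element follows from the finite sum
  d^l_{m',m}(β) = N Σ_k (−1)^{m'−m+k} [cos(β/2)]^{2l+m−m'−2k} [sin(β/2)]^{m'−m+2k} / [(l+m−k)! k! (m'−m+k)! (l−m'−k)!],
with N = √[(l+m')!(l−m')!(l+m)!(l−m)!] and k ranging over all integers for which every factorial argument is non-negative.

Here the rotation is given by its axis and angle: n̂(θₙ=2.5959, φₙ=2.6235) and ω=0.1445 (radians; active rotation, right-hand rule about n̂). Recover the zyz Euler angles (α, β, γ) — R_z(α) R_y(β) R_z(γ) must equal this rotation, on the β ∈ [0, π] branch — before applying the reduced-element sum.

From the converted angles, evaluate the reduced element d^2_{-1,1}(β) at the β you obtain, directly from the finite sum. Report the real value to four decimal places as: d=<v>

Axis–angle → zyz. n̂ = (sinθₙcosφₙ, sinθₙsinφₙ, cosθₙ) = (-0.450898, +0.257026, -0.854768), ω = 0.1445.
R = I cosω + sinω [n̂]ₓ + (1−cosω) n̂n̂ᵀ gives
  R = [+0.991697, +0.121877, +0.041028; -0.124292, +0.990267, +0.062639; -0.032994, -0.067218, +0.997193]
β = atan2(√(R₁₃²+R₂₃²), R₃₃) = 0.074949; α = atan2(R₂₃, R₁₃) mod 2π = 0.990918; γ = atan2(R₃₂, −R₃₁) mod 2π = 5.168696
d^2_{-1,1}(β=0.0749) via the finite sum:
Half-angle: c=0.999298, s=0.037466. N=√(1·6·6·1)=6.000000
k: max(0,(1)−(-1))=2 … min(2+(1),2−(-1))=3
  k=2: (−1)^0·6.0000/(2)·0.9993^2·0.0375^2 = +0.004205
  k=3: (−1)^1·6.0000/(6)·0.9993^0·0.0375^4 = -0.000002
d^2_{-1,1}(0.0749) = +0.004205 -0.000002 = +0.004203

d=0.0042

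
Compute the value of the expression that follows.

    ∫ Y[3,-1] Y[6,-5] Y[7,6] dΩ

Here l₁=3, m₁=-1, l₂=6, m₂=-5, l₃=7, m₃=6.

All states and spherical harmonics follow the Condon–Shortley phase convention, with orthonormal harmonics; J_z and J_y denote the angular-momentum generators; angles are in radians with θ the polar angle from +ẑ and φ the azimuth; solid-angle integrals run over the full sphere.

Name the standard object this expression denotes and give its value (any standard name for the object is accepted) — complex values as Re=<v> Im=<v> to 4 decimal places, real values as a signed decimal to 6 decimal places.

This is a Gaunt coefficient — the integral of a triple product of spherical harmonics over the sphere.
Checks pass: Σm=0; 16 even; l₃=7∈[3,9].
(2·3+1)(2·6+1)(2·7+1) = 1365
Δ: 2! 4! 10! / 17! → 1/2042040
sum: t=0:+1/207360 t=1:−1/57600 t=2:+1/207360 = -1/129600
3j²(3 6 7; 0 0 0) = Δ·Π!·Σ² = 168/12155  (sign +1)
sum: t=0:+1/17418240 t=1:−1/21772800 = 1/87091200
3j²(3 6 7; -1 -5 6) = Δ·Π!·Σ² = 11/14280  (sign -1)
combine: 4πI² = 1365·168/12155·11/14280 = 21/1445
take √, sign -1: I = -0.03400719

Gaunt coefficient, -0.034007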